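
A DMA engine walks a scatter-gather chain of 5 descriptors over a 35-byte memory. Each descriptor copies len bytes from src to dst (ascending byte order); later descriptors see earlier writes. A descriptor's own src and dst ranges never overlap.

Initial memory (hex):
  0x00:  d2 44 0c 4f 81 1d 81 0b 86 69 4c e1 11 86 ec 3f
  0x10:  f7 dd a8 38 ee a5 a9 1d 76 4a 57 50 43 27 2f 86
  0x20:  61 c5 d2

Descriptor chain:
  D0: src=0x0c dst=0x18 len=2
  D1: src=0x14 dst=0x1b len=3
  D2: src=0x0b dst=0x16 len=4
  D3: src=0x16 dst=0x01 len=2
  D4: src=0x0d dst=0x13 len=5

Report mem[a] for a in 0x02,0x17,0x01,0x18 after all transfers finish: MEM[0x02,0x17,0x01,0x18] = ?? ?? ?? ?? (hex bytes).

[0] 0x0c->0x18 len=2 : 11 86
[1] 0x14->0x1b len=3 : ee a5 a9
[2] 0x0b->0x16 len=4 : e1 11 86 ec
[3] 0x16->0x01 len=2 : e1 11
[4] 0x0d->0x13 len=5 : 86 ec 3f f7 dd
query mem[0x02]=0x11, mem[0x17]=0xdd, mem[0x01]=0xe1, mem[0x18]=0x86

MEM[0x02,0x17,0x01,0x18] = 11 dd e1 86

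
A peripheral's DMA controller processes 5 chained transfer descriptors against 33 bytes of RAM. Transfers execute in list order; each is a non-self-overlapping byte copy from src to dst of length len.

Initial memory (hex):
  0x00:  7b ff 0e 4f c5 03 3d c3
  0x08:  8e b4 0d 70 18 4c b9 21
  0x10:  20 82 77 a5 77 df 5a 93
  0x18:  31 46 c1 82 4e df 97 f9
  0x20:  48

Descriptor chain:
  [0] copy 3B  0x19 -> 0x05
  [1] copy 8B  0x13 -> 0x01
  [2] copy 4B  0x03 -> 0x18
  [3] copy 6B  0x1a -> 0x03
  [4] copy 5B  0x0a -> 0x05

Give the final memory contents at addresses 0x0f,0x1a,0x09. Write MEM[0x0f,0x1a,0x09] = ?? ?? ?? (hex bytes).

MEM[0x0f,0x1a,0x09] = 21 93 b9

#0 dst[0x05+3] := {0x46,0xc1,0x82}
#1 dst[0x01+8] := {0xa5,0x77,0xdf,0x5a,0x93,0x31,0x46,0xc1}
#2 dst[0x18+4] := {0xdf,0x5a,0x93,0x31}
#3 dst[0x03+6] := {0x93,0x31,0x4e,0xdf,0x97,0xf9}
#4 dst[0x05+5] := {0x0d,0x70,0x18,0x4c,0xb9}
query mem[0x0f]=0x21, mem[0x1a]=0x93, mem[0x09]=0xb9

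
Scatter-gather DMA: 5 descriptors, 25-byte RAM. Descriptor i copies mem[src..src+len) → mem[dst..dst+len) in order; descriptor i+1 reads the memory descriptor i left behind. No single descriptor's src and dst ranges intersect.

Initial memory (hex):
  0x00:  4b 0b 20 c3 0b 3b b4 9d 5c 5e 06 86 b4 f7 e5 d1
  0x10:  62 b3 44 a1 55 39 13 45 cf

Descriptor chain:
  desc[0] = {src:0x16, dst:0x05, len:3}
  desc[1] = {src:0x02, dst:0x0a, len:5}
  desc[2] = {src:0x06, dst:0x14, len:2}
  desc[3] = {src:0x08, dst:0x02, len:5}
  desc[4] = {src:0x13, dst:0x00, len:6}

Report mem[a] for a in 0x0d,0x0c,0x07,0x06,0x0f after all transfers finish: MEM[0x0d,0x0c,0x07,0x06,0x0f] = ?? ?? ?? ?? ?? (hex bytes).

MEM[0x0d,0x0c,0x07,0x06,0x0f] = 13 0b cf 0b d1

D0: mem[0x05..0x07] <- [13 45 cf]
D1: mem[0x0a..0x0e] <- [20 c3 0b 13 45]
D2: mem[0x14..0x15] <- [45 cf]
D3: mem[0x02..0x06] <- [5c 5e 20 c3 0b]
D4: mem[0x00..0x05] <- [a1 45 cf 13 45 cf]
query mem[0x0d]=0x13, mem[0x0c]=0x0b, mem[0x07]=0xcf, mem[0x06]=0x0b, mem[0x0f]=0xd1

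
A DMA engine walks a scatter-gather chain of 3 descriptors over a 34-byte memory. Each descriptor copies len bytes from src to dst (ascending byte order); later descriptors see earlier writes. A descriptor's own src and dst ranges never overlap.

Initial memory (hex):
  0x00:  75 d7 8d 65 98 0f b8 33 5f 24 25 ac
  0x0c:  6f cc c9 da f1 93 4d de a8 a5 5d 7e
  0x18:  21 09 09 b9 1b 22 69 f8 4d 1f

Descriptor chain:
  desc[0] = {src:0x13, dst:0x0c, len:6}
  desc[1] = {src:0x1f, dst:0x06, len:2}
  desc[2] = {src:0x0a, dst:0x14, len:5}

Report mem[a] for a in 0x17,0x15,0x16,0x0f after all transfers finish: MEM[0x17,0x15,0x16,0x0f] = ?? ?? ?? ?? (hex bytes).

#0 dst[0x0c+6] := {0xde,0xa8,0xa5,0x5d,0x7e,0x21}
#1 dst[0x06+2] := {0xf8,0x4d}
#2 dst[0x14+5] := {0x25,0xac,0xde,0xa8,0xa5}
query mem[0x17]=0xa8, mem[0x15]=0xac, mem[0x16]=0xde, mem[0x0f]=0x5d

MEM[0x17,0x15,0x16,0x0f] = a8 ac de 5d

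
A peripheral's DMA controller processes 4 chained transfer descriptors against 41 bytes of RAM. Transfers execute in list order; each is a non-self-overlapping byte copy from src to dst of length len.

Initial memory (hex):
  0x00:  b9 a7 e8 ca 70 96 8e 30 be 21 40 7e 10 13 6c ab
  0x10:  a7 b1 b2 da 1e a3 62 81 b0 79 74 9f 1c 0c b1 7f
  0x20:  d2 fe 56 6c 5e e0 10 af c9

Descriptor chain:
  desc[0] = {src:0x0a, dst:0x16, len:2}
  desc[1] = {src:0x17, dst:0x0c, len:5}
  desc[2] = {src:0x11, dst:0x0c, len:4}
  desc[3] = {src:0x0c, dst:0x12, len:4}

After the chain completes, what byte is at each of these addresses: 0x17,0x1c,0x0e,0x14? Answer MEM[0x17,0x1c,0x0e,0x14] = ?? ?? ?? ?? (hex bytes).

MEM[0x17,0x1c,0x0e,0x14] = 7e 1c da da

[0] 0x0a->0x16 len=2 : 40 7e
[1] 0x17->0x0c len=5 : 7e b0 79 74 9f
[2] 0x11->0x0c len=4 : b1 b2 da 1e
[3] 0x0c->0x12 len=4 : b1 b2 da 1e
query mem[0x17]=0x7e, mem[0x1c]=0x1c, mem[0x0e]=0xda, mem[0x14]=0xda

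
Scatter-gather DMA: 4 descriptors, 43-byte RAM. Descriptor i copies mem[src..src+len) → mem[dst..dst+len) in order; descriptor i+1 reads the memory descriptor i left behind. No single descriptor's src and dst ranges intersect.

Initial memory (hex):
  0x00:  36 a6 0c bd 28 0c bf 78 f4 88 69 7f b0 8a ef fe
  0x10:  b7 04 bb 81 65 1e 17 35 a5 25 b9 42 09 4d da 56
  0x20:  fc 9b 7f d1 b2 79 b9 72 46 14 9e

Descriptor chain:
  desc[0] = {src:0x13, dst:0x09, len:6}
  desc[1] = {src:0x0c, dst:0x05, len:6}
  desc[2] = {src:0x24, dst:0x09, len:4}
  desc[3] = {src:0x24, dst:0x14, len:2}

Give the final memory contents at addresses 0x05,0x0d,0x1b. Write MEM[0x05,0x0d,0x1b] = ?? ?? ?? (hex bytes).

MEM[0x05,0x0d,0x1b] = 17 35 42

D0: mem[0x09..0x0e] <- [81 65 1e 17 35 a5]
D1: mem[0x05..0x0a] <- [17 35 a5 fe b7 04]
D2: mem[0x09..0x0c] <- [b2 79 b9 72]
D3: mem[0x14..0x15] <- [b2 79]
query mem[0x05]=0x17, mem[0x0d]=0x35, mem[0x1b]=0x42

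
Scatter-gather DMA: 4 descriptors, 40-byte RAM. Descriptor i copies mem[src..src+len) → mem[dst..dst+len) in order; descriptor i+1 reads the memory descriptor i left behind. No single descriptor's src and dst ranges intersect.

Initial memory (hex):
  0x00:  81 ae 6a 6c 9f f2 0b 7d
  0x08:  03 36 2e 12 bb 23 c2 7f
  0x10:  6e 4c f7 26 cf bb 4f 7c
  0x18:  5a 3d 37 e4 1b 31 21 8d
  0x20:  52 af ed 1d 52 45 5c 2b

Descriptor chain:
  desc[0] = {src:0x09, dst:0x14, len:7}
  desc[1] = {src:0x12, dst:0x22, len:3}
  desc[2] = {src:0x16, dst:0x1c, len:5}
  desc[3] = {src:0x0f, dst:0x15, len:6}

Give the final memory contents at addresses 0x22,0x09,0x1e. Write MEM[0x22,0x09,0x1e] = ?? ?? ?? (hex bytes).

[0] 0x09->0x14 len=7 : 36 2e 12 bb 23 c2 7f
[1] 0x12->0x22 len=3 : f7 26 36
[2] 0x16->0x1c len=5 : 12 bb 23 c2 7f
[3] 0x0f->0x15 len=6 : 7f 6e 4c f7 26 36
query mem[0x22]=0xf7, mem[0x09]=0x36, mem[0x1e]=0x23

MEM[0x22,0x09,0x1e] = f7 36 23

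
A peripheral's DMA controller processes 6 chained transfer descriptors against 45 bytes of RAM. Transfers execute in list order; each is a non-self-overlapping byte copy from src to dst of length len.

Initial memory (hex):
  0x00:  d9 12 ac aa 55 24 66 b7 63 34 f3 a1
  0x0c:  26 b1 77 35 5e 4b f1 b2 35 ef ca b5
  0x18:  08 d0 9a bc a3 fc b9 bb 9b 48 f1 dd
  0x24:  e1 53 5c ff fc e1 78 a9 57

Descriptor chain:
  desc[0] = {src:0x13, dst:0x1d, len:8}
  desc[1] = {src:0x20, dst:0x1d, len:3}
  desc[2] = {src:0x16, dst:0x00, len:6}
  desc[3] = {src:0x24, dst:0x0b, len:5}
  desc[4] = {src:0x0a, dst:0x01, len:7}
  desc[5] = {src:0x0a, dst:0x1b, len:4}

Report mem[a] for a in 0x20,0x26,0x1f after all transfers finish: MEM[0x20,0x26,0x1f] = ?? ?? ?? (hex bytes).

MEM[0x20,0x26,0x1f] = ca 5c 08

  after D0: wrote 8B at 0x1d = b235efcab508d09a
  after D1: wrote 3B at 0x1d = cab508
  after D2: wrote 6B at 0x00 = cab508d09abc
  after D3: wrote 5B at 0x0b = 9a535cfffc
  after D4: wrote 7B at 0x01 = f39a535cfffc5e
  after D5: wrote 4B at 0x1b = f39a535c
query mem[0x20]=0xca, mem[0x26]=0x5c, mem[0x1f]=0x08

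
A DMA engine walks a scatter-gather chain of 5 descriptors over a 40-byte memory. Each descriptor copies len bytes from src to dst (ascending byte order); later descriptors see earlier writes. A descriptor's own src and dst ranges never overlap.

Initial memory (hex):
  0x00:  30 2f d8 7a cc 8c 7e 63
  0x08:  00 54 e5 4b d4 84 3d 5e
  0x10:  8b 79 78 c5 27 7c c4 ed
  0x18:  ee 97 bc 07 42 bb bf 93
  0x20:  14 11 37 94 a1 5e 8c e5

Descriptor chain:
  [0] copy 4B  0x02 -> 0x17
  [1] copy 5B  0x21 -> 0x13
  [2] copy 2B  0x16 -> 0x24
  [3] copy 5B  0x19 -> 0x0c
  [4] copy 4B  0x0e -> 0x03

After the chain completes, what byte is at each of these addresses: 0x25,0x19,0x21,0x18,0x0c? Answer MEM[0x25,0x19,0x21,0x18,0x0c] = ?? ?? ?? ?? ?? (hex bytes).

MEM[0x25,0x19,0x21,0x18,0x0c] = 5e cc 11 7a cc

#0 dst[0x17+4] := {0xd8,0x7a,0xcc,0x8c}
#1 dst[0x13+5] := {0x11,0x37,0x94,0xa1,0x5e}
#2 dst[0x24+2] := {0xa1,0x5e}
#3 dst[0x0c+5] := {0xcc,0x8c,0x07,0x42,0xbb}
#4 dst[0x03+4] := {0x07,0x42,0xbb,0x79}
query mem[0x25]=0x5e, mem[0x19]=0xcc, mem[0x21]=0x11, mem[0x18]=0x7a, mem[0x0c]=0xcc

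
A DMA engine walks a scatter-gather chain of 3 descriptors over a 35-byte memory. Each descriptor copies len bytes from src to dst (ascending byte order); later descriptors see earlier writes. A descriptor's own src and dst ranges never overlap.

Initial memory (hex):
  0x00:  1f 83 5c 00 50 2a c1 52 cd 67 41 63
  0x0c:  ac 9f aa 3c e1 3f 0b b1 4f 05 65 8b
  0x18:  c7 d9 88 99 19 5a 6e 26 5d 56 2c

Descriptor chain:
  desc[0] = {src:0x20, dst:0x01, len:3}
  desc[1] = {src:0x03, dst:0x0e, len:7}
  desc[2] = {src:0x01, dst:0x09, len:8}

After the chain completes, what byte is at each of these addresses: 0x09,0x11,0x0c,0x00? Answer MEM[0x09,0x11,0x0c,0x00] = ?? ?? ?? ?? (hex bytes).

#0 dst[0x01+3] := {0x5d,0x56,0x2c}
#1 dst[0x0e+7] := {0x2c,0x50,0x2a,0xc1,0x52,0xcd,0x67}
#2 dst[0x09+8] := {0x5d,0x56,0x2c,0x50,0x2a,0xc1,0x52,0xcd}
query mem[0x09]=0x5d, mem[0x11]=0xc1, mem[0x0c]=0x50, mem[0x00]=0x1f

MEM[0x09,0x11,0x0c,0x00] = 5d c1 50 1f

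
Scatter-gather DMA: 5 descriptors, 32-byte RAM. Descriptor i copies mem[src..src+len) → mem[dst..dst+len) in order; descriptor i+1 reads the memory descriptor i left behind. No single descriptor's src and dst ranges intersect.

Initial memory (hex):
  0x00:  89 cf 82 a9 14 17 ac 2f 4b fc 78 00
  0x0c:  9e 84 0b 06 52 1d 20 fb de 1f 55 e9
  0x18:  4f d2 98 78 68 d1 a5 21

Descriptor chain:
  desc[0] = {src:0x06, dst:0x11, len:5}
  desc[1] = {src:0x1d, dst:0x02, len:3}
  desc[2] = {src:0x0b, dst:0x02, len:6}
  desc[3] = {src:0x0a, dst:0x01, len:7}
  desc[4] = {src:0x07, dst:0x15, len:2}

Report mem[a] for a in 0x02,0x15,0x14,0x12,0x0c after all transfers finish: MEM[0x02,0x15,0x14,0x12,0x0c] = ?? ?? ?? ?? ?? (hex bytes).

#0 dst[0x11+5] := {0xac,0x2f,0x4b,0xfc,0x78}
#1 dst[0x02+3] := {0xd1,0xa5,0x21}
#2 dst[0x02+6] := {0x00,0x9e,0x84,0x0b,0x06,0x52}
#3 dst[0x01+7] := {0x78,0x00,0x9e,0x84,0x0b,0x06,0x52}
#4 dst[0x15+2] := {0x52,0x4b}
query mem[0x02]=0x00, mem[0x15]=0x52, mem[0x14]=0xfc, mem[0x12]=0x2f, mem[0x0c]=0x9e

MEM[0x02,0x15,0x14,0x12,0x0c] = 00 52 fc 2f 9e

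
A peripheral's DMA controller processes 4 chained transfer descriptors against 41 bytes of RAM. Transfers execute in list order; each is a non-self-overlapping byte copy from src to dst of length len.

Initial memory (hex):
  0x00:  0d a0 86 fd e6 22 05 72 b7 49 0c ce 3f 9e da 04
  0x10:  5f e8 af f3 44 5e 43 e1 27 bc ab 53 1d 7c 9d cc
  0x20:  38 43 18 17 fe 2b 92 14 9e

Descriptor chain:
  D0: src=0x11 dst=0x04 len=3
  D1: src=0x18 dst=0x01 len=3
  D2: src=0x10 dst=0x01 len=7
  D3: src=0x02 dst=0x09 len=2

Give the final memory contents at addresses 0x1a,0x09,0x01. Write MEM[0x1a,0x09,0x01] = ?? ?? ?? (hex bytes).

[0] 0x11->0x04 len=3 : e8 af f3
[1] 0x18->0x01 len=3 : 27 bc ab
[2] 0x10->0x01 len=7 : 5f e8 af f3 44 5e 43
[3] 0x02->0x09 len=2 : e8 af
query mem[0x1a]=0xab, mem[0x09]=0xe8, mem[0x01]=0x5f

MEM[0x1a,0x09,0x01] = ab e8 5f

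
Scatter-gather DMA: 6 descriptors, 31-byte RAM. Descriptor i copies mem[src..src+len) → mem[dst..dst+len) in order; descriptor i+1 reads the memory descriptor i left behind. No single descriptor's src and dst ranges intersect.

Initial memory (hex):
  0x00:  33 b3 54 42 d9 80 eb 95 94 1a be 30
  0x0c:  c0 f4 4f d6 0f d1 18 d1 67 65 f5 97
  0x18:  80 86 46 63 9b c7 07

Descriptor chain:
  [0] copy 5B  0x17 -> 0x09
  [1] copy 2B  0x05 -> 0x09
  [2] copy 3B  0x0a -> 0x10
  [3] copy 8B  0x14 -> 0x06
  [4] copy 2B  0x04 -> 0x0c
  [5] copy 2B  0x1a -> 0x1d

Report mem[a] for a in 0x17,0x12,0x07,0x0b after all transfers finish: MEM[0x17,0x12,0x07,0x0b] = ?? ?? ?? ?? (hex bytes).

MEM[0x17,0x12,0x07,0x0b] = 97 46 65 86

  after D0: wrote 5B at 0x09 = 9780864663
  after D1: wrote 2B at 0x09 = 80eb
  after D2: wrote 3B at 0x10 = eb8646
  after D3: wrote 8B at 0x06 = 6765f59780864663
  after D4: wrote 2B at 0x0c = d980
  after D5: wrote 2B at 0x1d = 4663
query mem[0x17]=0x97, mem[0x12]=0x46, mem[0x07]=0x65, mem[0x0b]=0x86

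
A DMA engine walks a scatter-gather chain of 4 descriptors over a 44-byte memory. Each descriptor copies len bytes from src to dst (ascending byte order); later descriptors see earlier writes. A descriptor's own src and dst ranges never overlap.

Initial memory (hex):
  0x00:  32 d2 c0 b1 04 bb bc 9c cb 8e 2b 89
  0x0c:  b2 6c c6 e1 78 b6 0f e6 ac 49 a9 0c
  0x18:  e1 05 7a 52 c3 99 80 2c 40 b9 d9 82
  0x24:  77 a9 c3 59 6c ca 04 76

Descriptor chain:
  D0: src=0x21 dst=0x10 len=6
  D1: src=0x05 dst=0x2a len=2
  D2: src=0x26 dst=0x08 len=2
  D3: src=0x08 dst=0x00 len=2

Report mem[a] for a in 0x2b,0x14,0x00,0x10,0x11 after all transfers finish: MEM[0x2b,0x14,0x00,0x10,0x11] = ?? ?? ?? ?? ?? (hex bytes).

[0] 0x21->0x10 len=6 : b9 d9 82 77 a9 c3
[1] 0x05->0x2a len=2 : bb bc
[2] 0x26->0x08 len=2 : c3 59
[3] 0x08->0x00 len=2 : c3 59
query mem[0x2b]=0xbc, mem[0x14]=0xa9, mem[0x00]=0xc3, mem[0x10]=0xb9, mem[0x11]=0xd9

MEM[0x2b,0x14,0x00,0x10,0x11] = bc a9 c3 b9 d9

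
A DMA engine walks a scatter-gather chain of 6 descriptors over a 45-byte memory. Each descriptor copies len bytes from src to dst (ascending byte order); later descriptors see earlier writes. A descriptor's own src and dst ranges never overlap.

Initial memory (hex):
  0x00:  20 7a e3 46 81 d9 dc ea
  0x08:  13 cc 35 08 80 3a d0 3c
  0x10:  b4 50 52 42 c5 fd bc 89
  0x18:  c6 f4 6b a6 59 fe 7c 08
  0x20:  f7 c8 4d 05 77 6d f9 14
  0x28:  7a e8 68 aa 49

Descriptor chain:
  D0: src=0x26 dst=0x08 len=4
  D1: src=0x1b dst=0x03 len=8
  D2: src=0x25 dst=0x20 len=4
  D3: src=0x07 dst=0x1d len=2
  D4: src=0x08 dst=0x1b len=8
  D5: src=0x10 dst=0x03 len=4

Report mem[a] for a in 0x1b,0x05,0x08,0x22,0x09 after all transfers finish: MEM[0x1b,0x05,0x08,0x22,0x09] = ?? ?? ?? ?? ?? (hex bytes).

D0: mem[0x08..0x0b] <- [f9 14 7a e8]
D1: mem[0x03..0x0a] <- [a6 59 fe 7c 08 f7 c8 4d]
D2: mem[0x20..0x23] <- [6d f9 14 7a]
D3: mem[0x1d..0x1e] <- [08 f7]
D4: mem[0x1b..0x22] <- [f7 c8 4d e8 80 3a d0 3c]
D5: mem[0x03..0x06] <- [b4 50 52 42]
query mem[0x1b]=0xf7, mem[0x05]=0x52, mem[0x08]=0xf7, mem[0x22]=0x3c, mem[0x09]=0xc8

MEM[0x1b,0x05,0x08,0x22,0x09] = f7 52 f7 3c c8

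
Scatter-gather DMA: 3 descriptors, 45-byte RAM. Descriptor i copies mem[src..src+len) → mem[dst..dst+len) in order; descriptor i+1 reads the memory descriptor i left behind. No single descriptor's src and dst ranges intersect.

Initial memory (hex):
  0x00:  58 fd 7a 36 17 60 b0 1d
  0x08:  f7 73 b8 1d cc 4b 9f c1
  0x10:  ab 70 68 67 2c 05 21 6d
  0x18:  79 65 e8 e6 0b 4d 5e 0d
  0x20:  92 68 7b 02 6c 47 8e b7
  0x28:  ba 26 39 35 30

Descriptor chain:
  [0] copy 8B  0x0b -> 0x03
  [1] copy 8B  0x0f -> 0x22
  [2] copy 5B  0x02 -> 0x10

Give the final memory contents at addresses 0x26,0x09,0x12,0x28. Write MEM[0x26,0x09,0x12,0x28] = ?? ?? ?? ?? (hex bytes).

MEM[0x26,0x09,0x12,0x28] = 67 70 cc 05

[0] 0x0b->0x03 len=8 : 1d cc 4b 9f c1 ab 70 68
[1] 0x0f->0x22 len=8 : c1 ab 70 68 67 2c 05 21
[2] 0x02->0x10 len=5 : 7a 1d cc 4b 9f
query mem[0x26]=0x67, mem[0x09]=0x70, mem[0x12]=0xcc, mem[0x28]=0x05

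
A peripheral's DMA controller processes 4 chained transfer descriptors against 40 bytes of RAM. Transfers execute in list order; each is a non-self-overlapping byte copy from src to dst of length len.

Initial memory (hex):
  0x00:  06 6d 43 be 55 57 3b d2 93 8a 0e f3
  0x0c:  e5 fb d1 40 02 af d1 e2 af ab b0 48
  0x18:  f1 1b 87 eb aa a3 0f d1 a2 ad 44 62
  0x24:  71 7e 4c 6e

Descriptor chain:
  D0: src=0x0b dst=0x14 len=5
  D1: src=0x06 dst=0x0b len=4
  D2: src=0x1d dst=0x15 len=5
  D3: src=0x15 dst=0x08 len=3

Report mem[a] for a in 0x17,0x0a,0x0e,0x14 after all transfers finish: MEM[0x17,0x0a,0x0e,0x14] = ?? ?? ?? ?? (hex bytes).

  after D0: wrote 5B at 0x14 = f3e5fbd140
  after D1: wrote 4B at 0x0b = 3bd2938a
  after D2: wrote 5B at 0x15 = a30fd1a2ad
  after D3: wrote 3B at 0x08 = a30fd1
query mem[0x17]=0xd1, mem[0x0a]=0xd1, mem[0x0e]=0x8a, mem[0x14]=0xf3

MEM[0x17,0x0a,0x0e,0x14] = d1 d1 8a f3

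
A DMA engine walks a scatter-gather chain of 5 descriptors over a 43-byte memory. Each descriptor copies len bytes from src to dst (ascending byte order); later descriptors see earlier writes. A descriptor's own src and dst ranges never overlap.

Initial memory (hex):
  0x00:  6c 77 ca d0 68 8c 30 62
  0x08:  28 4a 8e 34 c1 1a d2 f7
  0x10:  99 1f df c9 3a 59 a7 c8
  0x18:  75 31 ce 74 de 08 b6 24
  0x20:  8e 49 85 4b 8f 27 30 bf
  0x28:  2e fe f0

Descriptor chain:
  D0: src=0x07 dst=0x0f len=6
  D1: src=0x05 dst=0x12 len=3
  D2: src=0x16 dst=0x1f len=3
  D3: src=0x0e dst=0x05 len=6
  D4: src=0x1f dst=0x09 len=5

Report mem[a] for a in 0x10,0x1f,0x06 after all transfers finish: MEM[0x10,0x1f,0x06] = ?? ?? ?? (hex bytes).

  after D0: wrote 6B at 0x0f = 62284a8e34c1
  after D1: wrote 3B at 0x12 = 8c3062
  after D2: wrote 3B at 0x1f = a7c875
  after D3: wrote 6B at 0x05 = d262284a8c30
  after D4: wrote 5B at 0x09 = a7c875854b
query mem[0x10]=0x28, mem[0x1f]=0xa7, mem[0x06]=0x62

MEM[0x10,0x1f,0x06] = 28 a7 62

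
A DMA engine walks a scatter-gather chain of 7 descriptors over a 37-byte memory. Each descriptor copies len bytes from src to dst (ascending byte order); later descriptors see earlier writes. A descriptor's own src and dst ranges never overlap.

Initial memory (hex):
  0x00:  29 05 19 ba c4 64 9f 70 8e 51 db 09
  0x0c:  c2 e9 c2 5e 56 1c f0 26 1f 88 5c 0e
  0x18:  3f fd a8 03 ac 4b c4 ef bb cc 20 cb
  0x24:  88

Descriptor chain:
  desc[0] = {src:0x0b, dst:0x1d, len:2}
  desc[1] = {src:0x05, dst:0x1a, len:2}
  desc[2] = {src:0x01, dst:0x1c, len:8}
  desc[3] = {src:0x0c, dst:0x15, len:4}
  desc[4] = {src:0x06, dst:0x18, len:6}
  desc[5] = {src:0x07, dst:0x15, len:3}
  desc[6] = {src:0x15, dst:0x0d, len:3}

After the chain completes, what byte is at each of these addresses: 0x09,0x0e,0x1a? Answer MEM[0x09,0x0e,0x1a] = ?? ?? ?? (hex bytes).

D0: mem[0x1d..0x1e] <- [09 c2]
D1: mem[0x1a..0x1b] <- [64 9f]
D2: mem[0x1c..0x23] <- [05 19 ba c4 64 9f 70 8e]
D3: mem[0x15..0x18] <- [c2 e9 c2 5e]
D4: mem[0x18..0x1d] <- [9f 70 8e 51 db 09]
D5: mem[0x15..0x17] <- [70 8e 51]
D6: mem[0x0d..0x0f] <- [70 8e 51]
query mem[0x09]=0x51, mem[0x0e]=0x8e, mem[0x1a]=0x8e

MEM[0x09,0x0e,0x1a] = 51 8e 8e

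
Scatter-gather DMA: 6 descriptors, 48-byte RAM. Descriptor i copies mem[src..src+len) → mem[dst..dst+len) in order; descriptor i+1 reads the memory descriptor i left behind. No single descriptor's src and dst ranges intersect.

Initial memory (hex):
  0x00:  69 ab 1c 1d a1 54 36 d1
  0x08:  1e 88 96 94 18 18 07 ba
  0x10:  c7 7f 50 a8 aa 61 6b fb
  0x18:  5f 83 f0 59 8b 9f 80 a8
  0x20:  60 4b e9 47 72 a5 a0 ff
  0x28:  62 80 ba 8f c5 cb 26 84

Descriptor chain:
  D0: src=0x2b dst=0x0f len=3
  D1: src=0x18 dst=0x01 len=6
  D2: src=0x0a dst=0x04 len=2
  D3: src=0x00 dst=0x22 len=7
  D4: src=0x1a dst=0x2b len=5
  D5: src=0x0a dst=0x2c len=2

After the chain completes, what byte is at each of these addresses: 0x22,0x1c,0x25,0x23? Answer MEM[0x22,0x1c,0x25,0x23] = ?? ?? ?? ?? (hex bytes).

D0: mem[0x0f..0x11] <- [8f c5 cb]
D1: mem[0x01..0x06] <- [5f 83 f0 59 8b 9f]
D2: mem[0x04..0x05] <- [96 94]
D3: mem[0x22..0x28] <- [69 5f 83 f0 96 94 9f]
D4: mem[0x2b..0x2f] <- [f0 59 8b 9f 80]
D5: mem[0x2c..0x2d] <- [96 94]
query mem[0x22]=0x69, mem[0x1c]=0x8b, mem[0x25]=0xf0, mem[0x23]=0x5f

MEM[0x22,0x1c,0x25,0x23] = 69 8b f0 5f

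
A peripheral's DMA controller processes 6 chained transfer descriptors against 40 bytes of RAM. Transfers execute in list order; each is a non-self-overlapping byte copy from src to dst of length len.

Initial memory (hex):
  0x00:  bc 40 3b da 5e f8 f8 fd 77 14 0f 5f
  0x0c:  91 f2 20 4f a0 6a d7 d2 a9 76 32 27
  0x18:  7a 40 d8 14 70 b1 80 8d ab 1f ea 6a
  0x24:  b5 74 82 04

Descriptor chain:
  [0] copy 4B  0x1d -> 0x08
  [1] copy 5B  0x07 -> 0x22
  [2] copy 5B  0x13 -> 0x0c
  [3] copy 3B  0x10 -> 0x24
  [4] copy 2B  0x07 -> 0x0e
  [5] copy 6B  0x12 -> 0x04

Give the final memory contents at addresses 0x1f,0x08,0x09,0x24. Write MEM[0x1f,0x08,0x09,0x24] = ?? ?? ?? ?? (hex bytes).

  after D0: wrote 4B at 0x08 = b1808dab
  after D1: wrote 5B at 0x22 = fdb1808dab
  after D2: wrote 5B at 0x0c = d2a9763227
  after D3: wrote 3B at 0x24 = 276ad7
  after D4: wrote 2B at 0x0e = fdb1
  after D5: wrote 6B at 0x04 = d7d2a9763227
query mem[0x1f]=0x8d, mem[0x08]=0x32, mem[0x09]=0x27, mem[0x24]=0x27

MEM[0x1f,0x08,0x09,0x24] = 8d 32 27 27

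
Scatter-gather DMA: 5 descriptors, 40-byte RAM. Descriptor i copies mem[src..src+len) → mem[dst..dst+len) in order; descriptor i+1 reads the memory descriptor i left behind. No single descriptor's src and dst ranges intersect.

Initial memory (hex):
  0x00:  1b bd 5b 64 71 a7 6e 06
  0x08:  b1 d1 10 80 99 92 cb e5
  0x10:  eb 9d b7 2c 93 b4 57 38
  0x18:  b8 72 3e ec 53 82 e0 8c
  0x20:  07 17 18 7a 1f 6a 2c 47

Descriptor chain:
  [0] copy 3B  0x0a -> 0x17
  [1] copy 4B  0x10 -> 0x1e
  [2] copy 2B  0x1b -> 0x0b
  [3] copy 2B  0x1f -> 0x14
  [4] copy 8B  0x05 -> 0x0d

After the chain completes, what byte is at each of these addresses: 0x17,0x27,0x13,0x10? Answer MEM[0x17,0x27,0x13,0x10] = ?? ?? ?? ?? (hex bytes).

MEM[0x17,0x27,0x13,0x10] = 10 47 ec b1

D0: mem[0x17..0x19] <- [10 80 99]
D1: mem[0x1e..0x21] <- [eb 9d b7 2c]
D2: mem[0x0b..0x0c] <- [ec 53]
D3: mem[0x14..0x15] <- [9d b7]
D4: mem[0x0d..0x14] <- [a7 6e 06 b1 d1 10 ec 53]
query mem[0x17]=0x10, mem[0x27]=0x47, mem[0x13]=0xec, mem[0x10]=0xb1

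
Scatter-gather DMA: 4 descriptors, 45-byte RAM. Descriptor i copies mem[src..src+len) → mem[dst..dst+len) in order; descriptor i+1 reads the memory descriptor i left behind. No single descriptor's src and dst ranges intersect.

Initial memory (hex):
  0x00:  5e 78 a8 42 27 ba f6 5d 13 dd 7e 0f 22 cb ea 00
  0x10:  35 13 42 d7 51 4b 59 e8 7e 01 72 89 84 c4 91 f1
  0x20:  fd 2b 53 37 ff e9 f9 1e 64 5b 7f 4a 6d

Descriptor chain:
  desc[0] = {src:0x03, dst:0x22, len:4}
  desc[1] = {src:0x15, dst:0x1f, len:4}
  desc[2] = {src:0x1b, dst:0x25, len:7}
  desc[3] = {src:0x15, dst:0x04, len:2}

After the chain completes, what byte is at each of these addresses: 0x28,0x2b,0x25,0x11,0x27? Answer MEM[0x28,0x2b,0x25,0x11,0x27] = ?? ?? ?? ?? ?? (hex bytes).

MEM[0x28,0x2b,0x25,0x11,0x27] = 91 e8 89 13 c4

#0 dst[0x22+4] := {0x42,0x27,0xba,0xf6}
#1 dst[0x1f+4] := {0x4b,0x59,0xe8,0x7e}
#2 dst[0x25+7] := {0x89,0x84,0xc4,0x91,0x4b,0x59,0xe8}
#3 dst[0x04+2] := {0x4b,0x59}
query mem[0x28]=0x91, mem[0x2b]=0xe8, mem[0x25]=0x89, mem[0x11]=0x13, mem[0x27]=0xc4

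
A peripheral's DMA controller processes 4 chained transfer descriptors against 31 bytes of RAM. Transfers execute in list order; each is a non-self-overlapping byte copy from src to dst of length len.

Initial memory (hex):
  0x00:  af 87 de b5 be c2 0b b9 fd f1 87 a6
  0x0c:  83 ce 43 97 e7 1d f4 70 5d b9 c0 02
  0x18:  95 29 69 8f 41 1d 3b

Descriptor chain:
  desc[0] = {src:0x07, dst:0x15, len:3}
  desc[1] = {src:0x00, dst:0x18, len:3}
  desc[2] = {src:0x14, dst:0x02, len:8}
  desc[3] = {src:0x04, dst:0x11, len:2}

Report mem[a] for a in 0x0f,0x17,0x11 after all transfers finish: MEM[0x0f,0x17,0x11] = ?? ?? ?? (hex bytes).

MEM[0x0f,0x17,0x11] = 97 f1 fd

  after D0: wrote 3B at 0x15 = b9fdf1
  after D1: wrote 3B at 0x18 = af87de
  after D2: wrote 8B at 0x02 = 5db9fdf1af87de8f
  after D3: wrote 2B at 0x11 = fdf1
query mem[0x0f]=0x97, mem[0x17]=0xf1, mem[0x11]=0xfd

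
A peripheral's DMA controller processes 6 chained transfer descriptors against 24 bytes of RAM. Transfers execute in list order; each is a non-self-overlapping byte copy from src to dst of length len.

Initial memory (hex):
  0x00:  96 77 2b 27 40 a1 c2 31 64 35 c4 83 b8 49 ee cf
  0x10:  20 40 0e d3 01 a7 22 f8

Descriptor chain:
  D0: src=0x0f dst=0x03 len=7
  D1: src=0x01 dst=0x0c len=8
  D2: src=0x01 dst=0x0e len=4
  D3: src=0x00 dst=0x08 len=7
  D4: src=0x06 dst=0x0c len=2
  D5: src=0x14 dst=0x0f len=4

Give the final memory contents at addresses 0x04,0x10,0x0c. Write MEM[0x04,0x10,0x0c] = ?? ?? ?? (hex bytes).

D0: mem[0x03..0x09] <- [cf 20 40 0e d3 01 a7]
D1: mem[0x0c..0x13] <- [77 2b cf 20 40 0e d3 01]
D2: mem[0x0e..0x11] <- [77 2b cf 20]
D3: mem[0x08..0x0e] <- [96 77 2b cf 20 40 0e]
D4: mem[0x0c..0x0d] <- [0e d3]
D5: mem[0x0f..0x12] <- [01 a7 22 f8]
query mem[0x04]=0x20, mem[0x10]=0xa7, mem[0x0c]=0x0e

MEM[0x04,0x10,0x0c] = 20 a7 0e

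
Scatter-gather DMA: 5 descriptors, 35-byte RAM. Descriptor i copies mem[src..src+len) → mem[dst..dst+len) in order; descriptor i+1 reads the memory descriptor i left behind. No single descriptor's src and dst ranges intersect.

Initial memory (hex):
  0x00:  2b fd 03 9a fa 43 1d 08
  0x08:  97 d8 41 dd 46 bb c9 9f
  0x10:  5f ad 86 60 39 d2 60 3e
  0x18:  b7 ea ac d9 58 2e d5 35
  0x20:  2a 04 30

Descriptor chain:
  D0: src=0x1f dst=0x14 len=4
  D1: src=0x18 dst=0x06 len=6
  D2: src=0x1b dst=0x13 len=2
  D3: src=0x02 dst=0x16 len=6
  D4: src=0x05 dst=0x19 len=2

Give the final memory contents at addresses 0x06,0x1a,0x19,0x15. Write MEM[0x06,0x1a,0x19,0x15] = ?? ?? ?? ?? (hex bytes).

D0: mem[0x14..0x17] <- [35 2a 04 30]
D1: mem[0x06..0x0b] <- [b7 ea ac d9 58 2e]
D2: mem[0x13..0x14] <- [d9 58]
D3: mem[0x16..0x1b] <- [03 9a fa 43 b7 ea]
D4: mem[0x19..0x1a] <- [43 b7]
query mem[0x06]=0xb7, mem[0x1a]=0xb7, mem[0x19]=0x43, mem[0x15]=0x2a

MEM[0x06,0x1a,0x19,0x15] = b7 b7 43 2a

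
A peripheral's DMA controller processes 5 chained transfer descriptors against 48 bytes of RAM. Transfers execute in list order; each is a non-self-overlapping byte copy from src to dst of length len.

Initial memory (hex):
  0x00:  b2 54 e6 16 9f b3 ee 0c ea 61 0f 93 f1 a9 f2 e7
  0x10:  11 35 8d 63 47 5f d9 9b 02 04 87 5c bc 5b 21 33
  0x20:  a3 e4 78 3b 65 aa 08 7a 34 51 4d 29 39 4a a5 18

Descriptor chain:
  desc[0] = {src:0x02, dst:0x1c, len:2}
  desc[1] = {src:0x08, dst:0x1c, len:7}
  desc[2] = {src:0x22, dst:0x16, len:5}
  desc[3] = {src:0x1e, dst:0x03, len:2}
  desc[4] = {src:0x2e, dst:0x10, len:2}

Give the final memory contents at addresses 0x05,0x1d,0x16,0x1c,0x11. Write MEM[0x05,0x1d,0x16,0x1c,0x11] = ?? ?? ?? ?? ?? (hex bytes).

#0 dst[0x1c+2] := {0xe6,0x16}
#1 dst[0x1c+7] := {0xea,0x61,0x0f,0x93,0xf1,0xa9,0xf2}
#2 dst[0x16+5] := {0xf2,0x3b,0x65,0xaa,0x08}
#3 dst[0x03+2] := {0x0f,0x93}
#4 dst[0x10+2] := {0xa5,0x18}
query mem[0x05]=0xb3, mem[0x1d]=0x61, mem[0x16]=0xf2, mem[0x1c]=0xea, mem[0x11]=0x18

MEM[0x05,0x1d,0x16,0x1c,0x11] = b3 61 f2 ea 18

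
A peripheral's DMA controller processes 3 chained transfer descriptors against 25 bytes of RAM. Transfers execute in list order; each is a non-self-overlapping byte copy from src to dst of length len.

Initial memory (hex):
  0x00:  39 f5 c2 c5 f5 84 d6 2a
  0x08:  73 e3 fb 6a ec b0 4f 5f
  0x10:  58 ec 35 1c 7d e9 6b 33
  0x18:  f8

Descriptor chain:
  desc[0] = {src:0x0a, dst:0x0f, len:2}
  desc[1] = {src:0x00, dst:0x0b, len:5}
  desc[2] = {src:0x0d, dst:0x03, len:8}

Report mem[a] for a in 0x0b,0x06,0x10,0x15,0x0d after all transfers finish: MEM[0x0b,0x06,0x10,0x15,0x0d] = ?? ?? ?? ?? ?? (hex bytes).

MEM[0x0b,0x06,0x10,0x15,0x0d] = 39 6a 6a e9 c2

D0: mem[0x0f..0x10] <- [fb 6a]
D1: mem[0x0b..0x0f] <- [39 f5 c2 c5 f5]
D2: mem[0x03..0x0a] <- [c2 c5 f5 6a ec 35 1c 7d]
query mem[0x0b]=0x39, mem[0x06]=0x6a, mem[0x10]=0x6a, mem[0x15]=0xe9, mem[0x0d]=0xc2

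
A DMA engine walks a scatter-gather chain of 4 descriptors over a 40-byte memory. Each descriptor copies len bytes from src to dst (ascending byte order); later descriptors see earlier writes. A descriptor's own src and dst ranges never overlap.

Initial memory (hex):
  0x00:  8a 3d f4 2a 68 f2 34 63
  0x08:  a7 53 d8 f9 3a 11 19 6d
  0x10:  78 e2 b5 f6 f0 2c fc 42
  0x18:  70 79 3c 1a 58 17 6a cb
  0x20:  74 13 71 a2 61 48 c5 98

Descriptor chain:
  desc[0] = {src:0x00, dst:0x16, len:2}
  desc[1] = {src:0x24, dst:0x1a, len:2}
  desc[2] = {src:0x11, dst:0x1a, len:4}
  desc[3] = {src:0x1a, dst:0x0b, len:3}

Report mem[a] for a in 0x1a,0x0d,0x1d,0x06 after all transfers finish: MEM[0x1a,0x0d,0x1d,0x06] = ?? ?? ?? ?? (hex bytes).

#0 dst[0x16+2] := {0x8a,0x3d}
#1 dst[0x1a+2] := {0x61,0x48}
#2 dst[0x1a+4] := {0xe2,0xb5,0xf6,0xf0}
#3 dst[0x0b+3] := {0xe2,0xb5,0xf6}
query mem[0x1a]=0xe2, mem[0x0d]=0xf6, mem[0x1d]=0xf0, mem[0x06]=0x34

MEM[0x1a,0x0d,0x1d,0x06] = e2 f6 f0 34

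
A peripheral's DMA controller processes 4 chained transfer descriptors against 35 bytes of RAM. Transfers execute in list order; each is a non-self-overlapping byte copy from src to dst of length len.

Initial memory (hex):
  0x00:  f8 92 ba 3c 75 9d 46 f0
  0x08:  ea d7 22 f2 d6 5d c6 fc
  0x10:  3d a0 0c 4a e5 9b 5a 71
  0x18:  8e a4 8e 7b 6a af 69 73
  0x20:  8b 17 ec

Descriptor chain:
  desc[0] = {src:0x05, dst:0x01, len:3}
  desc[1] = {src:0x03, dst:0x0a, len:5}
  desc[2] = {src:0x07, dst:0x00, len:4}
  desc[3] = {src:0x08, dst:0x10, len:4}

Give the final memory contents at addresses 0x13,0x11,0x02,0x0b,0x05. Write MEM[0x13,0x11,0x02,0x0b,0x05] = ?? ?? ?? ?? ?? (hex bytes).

D0: mem[0x01..0x03] <- [9d 46 f0]
D1: mem[0x0a..0x0e] <- [f0 75 9d 46 f0]
D2: mem[0x00..0x03] <- [f0 ea d7 f0]
D3: mem[0x10..0x13] <- [ea d7 f0 75]
query mem[0x13]=0x75, mem[0x11]=0xd7, mem[0x02]=0xd7, mem[0x0b]=0x75, mem[0x05]=0x9d

MEM[0x13,0x11,0x02,0x0b,0x05] = 75 d7 d7 75 9d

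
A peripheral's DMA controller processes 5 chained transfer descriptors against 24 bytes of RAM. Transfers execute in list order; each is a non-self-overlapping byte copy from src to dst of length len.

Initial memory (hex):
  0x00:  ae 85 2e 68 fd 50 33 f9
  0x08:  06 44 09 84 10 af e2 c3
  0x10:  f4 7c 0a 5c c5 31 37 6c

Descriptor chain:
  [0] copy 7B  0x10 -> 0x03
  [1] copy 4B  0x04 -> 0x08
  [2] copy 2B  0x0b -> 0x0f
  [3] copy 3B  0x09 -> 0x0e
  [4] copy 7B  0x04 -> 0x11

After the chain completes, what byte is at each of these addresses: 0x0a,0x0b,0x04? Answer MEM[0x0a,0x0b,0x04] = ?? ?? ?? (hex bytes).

[0] 0x10->0x03 len=7 : f4 7c 0a 5c c5 31 37
[1] 0x04->0x08 len=4 : 7c 0a 5c c5
[2] 0x0b->0x0f len=2 : c5 10
[3] 0x09->0x0e len=3 : 0a 5c c5
[4] 0x04->0x11 len=7 : 7c 0a 5c c5 7c 0a 5c
query mem[0x0a]=0x5c, mem[0x0b]=0xc5, mem[0x04]=0x7c

MEM[0x0a,0x0b,0x04] = 5c c5 7c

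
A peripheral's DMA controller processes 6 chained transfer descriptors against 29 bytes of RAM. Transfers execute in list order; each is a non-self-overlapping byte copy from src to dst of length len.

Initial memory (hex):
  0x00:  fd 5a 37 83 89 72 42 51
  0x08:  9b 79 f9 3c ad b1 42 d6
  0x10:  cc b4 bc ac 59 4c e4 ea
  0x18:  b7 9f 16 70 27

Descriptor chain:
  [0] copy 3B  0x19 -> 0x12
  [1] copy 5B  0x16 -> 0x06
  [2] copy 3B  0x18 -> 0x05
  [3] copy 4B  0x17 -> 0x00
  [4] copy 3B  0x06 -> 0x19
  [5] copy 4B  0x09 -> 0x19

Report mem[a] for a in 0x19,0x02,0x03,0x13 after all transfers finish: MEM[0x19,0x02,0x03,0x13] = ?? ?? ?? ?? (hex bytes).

  after D0: wrote 3B at 0x12 = 9f1670
  after D1: wrote 5B at 0x06 = e4eab79f16
  after D2: wrote 3B at 0x05 = b79f16
  after D3: wrote 4B at 0x00 = eab79f16
  after D4: wrote 3B at 0x19 = 9f16b7
  after D5: wrote 4B at 0x19 = 9f163cad
query mem[0x19]=0x9f, mem[0x02]=0x9f, mem[0x03]=0x16, mem[0x13]=0x16

MEM[0x19,0x02,0x03,0x13] = 9f 9f 16 16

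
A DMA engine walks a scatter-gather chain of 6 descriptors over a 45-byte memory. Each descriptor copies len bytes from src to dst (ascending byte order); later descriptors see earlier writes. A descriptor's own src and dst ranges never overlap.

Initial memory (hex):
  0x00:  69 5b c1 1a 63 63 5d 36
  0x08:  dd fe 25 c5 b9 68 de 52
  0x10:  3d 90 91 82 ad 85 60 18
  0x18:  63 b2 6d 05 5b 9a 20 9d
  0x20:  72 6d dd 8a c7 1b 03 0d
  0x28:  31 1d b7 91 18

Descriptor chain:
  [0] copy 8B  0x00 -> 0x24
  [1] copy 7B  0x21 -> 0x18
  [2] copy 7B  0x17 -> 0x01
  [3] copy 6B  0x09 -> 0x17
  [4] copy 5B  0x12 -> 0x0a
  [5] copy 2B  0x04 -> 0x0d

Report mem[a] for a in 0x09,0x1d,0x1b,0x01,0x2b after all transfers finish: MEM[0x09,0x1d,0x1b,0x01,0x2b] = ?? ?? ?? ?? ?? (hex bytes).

[0] 0x00->0x24 len=8 : 69 5b c1 1a 63 63 5d 36
[1] 0x21->0x18 len=7 : 6d dd 8a 69 5b c1 1a
[2] 0x17->0x01 len=7 : 18 6d dd 8a 69 5b c1
[3] 0x09->0x17 len=6 : fe 25 c5 b9 68 de
[4] 0x12->0x0a len=5 : 91 82 ad 85 60
[5] 0x04->0x0d len=2 : 8a 69
query mem[0x09]=0xfe, mem[0x1d]=0xc1, mem[0x1b]=0x68, mem[0x01]=0x18, mem[0x2b]=0x36

MEM[0x09,0x1d,0x1b,0x01,0x2b] = fe c1 68 18 36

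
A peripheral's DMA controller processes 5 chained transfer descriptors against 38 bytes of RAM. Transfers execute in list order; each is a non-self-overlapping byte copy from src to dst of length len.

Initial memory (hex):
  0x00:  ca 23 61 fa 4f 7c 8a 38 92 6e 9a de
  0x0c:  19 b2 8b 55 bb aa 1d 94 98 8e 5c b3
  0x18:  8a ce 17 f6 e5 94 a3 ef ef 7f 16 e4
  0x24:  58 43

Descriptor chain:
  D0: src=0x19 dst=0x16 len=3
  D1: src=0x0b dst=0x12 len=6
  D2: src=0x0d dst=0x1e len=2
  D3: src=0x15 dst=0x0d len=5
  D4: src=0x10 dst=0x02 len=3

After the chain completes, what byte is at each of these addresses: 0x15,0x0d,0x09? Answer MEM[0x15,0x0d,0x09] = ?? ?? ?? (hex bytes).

MEM[0x15,0x0d,0x09] = 8b 8b 6e

#0 dst[0x16+3] := {0xce,0x17,0xf6}
#1 dst[0x12+6] := {0xde,0x19,0xb2,0x8b,0x55,0xbb}
#2 dst[0x1e+2] := {0xb2,0x8b}
#3 dst[0x0d+5] := {0x8b,0x55,0xbb,0xf6,0xce}
#4 dst[0x02+3] := {0xf6,0xce,0xde}
query mem[0x15]=0x8b, mem[0x0d]=0x8b, mem[0x09]=0x6e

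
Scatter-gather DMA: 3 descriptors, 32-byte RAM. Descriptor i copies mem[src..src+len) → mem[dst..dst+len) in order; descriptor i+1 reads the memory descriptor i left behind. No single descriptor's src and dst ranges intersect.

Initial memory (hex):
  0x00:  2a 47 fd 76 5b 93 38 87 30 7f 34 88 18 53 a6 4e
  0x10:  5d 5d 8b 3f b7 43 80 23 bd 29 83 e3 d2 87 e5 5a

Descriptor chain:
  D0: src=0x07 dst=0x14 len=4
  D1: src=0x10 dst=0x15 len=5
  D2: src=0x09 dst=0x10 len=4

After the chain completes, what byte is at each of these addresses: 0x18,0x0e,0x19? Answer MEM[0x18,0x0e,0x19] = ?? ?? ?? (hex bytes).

  after D0: wrote 4B at 0x14 = 87307f34
  after D1: wrote 5B at 0x15 = 5d5d8b3f87
  after D2: wrote 4B at 0x10 = 7f348818
query mem[0x18]=0x3f, mem[0x0e]=0xa6, mem[0x19]=0x87

MEM[0x18,0x0e,0x19] = 3f a6 87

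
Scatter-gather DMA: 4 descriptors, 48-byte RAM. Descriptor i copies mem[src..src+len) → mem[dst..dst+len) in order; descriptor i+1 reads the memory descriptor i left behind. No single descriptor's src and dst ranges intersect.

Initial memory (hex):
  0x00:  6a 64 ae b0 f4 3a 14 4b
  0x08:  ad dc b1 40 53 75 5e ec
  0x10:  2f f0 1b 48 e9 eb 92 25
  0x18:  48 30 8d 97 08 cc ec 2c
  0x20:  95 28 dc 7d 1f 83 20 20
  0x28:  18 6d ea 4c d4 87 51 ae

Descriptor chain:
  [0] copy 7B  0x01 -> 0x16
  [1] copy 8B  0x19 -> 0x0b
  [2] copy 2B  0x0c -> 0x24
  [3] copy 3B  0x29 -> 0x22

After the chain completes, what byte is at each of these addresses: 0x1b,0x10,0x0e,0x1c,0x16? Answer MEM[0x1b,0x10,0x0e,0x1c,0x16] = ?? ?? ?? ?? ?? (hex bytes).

MEM[0x1b,0x10,0x0e,0x1c,0x16] = 14 ec 4b 4b 64

#0 dst[0x16+7] := {0x64,0xae,0xb0,0xf4,0x3a,0x14,0x4b}
#1 dst[0x0b+8] := {0xf4,0x3a,0x14,0x4b,0xcc,0xec,0x2c,0x95}
#2 dst[0x24+2] := {0x3a,0x14}
#3 dst[0x22+3] := {0x6d,0xea,0x4c}
query mem[0x1b]=0x14, mem[0x10]=0xec, mem[0x0e]=0x4b, mem[0x1c]=0x4b, mem[0x16]=0x64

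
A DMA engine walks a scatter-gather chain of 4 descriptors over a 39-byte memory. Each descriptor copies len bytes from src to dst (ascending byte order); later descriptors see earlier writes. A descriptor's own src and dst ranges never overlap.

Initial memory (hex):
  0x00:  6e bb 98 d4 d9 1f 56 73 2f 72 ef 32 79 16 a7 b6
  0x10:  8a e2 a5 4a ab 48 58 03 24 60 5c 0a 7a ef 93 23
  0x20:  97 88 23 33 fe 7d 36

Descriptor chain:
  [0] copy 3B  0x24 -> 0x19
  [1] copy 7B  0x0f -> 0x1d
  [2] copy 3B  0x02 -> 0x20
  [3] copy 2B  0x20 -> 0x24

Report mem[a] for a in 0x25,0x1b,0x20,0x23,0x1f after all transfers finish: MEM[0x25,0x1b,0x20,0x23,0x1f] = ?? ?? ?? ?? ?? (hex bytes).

MEM[0x25,0x1b,0x20,0x23,0x1f] = d4 36 98 48 e2

D0: mem[0x19..0x1b] <- [fe 7d 36]
D1: mem[0x1d..0x23] <- [b6 8a e2 a5 4a ab 48]
D2: mem[0x20..0x22] <- [98 d4 d9]
D3: mem[0x24..0x25] <- [98 d4]
query mem[0x25]=0xd4, mem[0x1b]=0x36, mem[0x20]=0x98, mem[0x23]=0x48, mem[0x1f]=0xe2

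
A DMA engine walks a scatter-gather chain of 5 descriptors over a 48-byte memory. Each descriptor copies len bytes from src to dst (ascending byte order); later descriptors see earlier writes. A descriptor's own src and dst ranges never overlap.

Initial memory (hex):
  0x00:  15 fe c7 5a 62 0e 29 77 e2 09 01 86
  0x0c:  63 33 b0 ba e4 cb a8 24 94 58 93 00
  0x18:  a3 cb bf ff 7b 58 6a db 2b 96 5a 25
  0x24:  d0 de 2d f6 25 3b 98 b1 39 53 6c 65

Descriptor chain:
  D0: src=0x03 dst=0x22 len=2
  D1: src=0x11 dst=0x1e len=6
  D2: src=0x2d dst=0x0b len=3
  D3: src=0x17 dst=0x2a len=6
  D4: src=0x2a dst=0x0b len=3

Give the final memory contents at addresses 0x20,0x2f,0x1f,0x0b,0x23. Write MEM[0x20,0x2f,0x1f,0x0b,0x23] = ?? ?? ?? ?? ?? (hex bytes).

MEM[0x20,0x2f,0x1f,0x0b,0x23] = 24 7b a8 00 93

D0: mem[0x22..0x23] <- [5a 62]
D1: mem[0x1e..0x23] <- [cb a8 24 94 58 93]
D2: mem[0x0b..0x0d] <- [53 6c 65]
D3: mem[0x2a..0x2f] <- [00 a3 cb bf ff 7b]
D4: mem[0x0b..0x0d] <- [00 a3 cb]
query mem[0x20]=0x24, mem[0x2f]=0x7b, mem[0x1f]=0xa8, mem[0x0b]=0x00, mem[0x23]=0x93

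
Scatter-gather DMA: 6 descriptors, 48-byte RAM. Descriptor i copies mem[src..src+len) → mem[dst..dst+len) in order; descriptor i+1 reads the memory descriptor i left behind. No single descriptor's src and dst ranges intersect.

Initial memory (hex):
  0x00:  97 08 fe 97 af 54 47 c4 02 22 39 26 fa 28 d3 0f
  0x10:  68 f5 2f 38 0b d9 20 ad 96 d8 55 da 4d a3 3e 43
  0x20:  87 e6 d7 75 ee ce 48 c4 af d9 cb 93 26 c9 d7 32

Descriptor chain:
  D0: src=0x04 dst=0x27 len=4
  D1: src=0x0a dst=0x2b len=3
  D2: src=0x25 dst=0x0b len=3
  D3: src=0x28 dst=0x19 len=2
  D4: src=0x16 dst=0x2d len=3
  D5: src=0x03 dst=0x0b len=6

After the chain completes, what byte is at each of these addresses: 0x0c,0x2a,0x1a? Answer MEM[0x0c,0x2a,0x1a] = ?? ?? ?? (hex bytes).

D0: mem[0x27..0x2a] <- [af 54 47 c4]
D1: mem[0x2b..0x2d] <- [39 26 fa]
D2: mem[0x0b..0x0d] <- [ce 48 af]
D3: mem[0x19..0x1a] <- [54 47]
D4: mem[0x2d..0x2f] <- [20 ad 96]
D5: mem[0x0b..0x10] <- [97 af 54 47 c4 02]
query mem[0x0c]=0xaf, mem[0x2a]=0xc4, mem[0x1a]=0x47

MEM[0x0c,0x2a,0x1a] = af c4 47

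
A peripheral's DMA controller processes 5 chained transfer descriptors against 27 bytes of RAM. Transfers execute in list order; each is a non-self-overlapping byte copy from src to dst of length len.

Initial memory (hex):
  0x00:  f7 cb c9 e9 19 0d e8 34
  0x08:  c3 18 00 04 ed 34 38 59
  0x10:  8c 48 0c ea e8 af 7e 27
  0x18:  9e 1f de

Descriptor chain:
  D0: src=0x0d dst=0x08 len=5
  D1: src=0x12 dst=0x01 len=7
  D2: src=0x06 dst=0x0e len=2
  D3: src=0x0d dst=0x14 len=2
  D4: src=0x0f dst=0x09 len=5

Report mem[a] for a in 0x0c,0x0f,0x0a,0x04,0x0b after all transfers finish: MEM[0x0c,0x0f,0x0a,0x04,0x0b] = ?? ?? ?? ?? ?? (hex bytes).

MEM[0x0c,0x0f,0x0a,0x04,0x0b] = 0c 9e 8c af 48

D0: mem[0x08..0x0c] <- [34 38 59 8c 48]
D1: mem[0x01..0x07] <- [0c ea e8 af 7e 27 9e]
D2: mem[0x0e..0x0f] <- [27 9e]
D3: mem[0x14..0x15] <- [34 27]
D4: mem[0x09..0x0d] <- [9e 8c 48 0c ea]
query mem[0x0c]=0x0c, mem[0x0f]=0x9e, mem[0x0a]=0x8c, mem[0x04]=0xaf, mem[0x0b]=0x48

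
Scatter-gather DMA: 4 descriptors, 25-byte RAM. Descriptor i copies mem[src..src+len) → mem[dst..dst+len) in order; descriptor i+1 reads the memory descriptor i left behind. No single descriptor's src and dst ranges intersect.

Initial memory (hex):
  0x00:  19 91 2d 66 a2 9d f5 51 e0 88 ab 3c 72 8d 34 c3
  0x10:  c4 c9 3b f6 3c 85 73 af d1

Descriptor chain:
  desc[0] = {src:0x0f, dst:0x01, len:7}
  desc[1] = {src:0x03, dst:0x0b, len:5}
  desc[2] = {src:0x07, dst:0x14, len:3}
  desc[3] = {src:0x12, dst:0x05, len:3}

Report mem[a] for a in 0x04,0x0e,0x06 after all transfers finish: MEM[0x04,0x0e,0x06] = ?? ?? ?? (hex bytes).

[0] 0x0f->0x01 len=7 : c3 c4 c9 3b f6 3c 85
[1] 0x03->0x0b len=5 : c9 3b f6 3c 85
[2] 0x07->0x14 len=3 : 85 e0 88
[3] 0x12->0x05 len=3 : 3b f6 85
query mem[0x04]=0x3b, mem[0x0e]=0x3c, mem[0x06]=0xf6

MEM[0x04,0x0e,0x06] = 3b 3c f6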